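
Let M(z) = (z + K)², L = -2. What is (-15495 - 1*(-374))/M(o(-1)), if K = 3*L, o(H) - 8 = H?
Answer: -15121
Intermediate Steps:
o(H) = 8 + H
K = -6 (K = 3*(-2) = -6)
M(z) = (-6 + z)² (M(z) = (z - 6)² = (-6 + z)²)
(-15495 - 1*(-374))/M(o(-1)) = (-15495 - 1*(-374))/((-6 + (8 - 1))²) = (-15495 + 374)/((-6 + 7)²) = -15121/(1²) = -15121/1 = -15121*1 = -15121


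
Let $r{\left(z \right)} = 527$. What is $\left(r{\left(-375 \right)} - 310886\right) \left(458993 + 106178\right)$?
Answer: $-175405906389$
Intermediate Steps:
$\left(r{\left(-375 \right)} - 310886\right) \left(458993 + 106178\right) = \left(527 - 310886\right) \left(458993 + 106178\right) = \left(-310359\right) 565171 = -175405906389$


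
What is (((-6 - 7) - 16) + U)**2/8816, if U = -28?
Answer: 171/464 ≈ 0.36853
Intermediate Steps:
(((-6 - 7) - 16) + U)**2/8816 = (((-6 - 7) - 16) - 28)**2/8816 = ((-13 - 16) - 28)**2*(1/8816) = (-29 - 28)**2*(1/8816) = (-57)**2*(1/8816) = 3249*(1/8816) = 171/464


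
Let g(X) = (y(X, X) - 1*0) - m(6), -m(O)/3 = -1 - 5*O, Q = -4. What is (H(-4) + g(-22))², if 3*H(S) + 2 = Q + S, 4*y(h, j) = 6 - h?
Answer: 71824/9 ≈ 7980.4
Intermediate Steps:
y(h, j) = 3/2 - h/4 (y(h, j) = (6 - h)/4 = 3/2 - h/4)
m(O) = 3 + 15*O (m(O) = -3*(-1 - 5*O) = 3 + 15*O)
g(X) = -183/2 - X/4 (g(X) = ((3/2 - X/4) - 1*0) - (3 + 15*6) = ((3/2 - X/4) + 0) - (3 + 90) = (3/2 - X/4) - 1*93 = (3/2 - X/4) - 93 = -183/2 - X/4)
H(S) = -2 + S/3 (H(S) = -⅔ + (-4 + S)/3 = -⅔ + (-4/3 + S/3) = -2 + S/3)
(H(-4) + g(-22))² = ((-2 + (⅓)*(-4)) + (-183/2 - ¼*(-22)))² = ((-2 - 4/3) + (-183/2 + 11/2))² = (-10/3 - 86)² = (-268/3)² = 71824/9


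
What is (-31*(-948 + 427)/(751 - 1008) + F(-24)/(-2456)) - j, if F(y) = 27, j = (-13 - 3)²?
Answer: -201258947/631192 ≈ -318.86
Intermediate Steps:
j = 256 (j = (-16)² = 256)
(-31*(-948 + 427)/(751 - 1008) + F(-24)/(-2456)) - j = (-31*(-948 + 427)/(751 - 1008) + 27/(-2456)) - 1*256 = (-31/((-257/(-521))) + 27*(-1/2456)) - 256 = (-31/((-257*(-1/521))) - 27/2456) - 256 = (-31/257/521 - 27/2456) - 256 = (-31*521/257 - 27/2456) - 256 = (-16151/257 - 27/2456) - 256 = -39673795/631192 - 256 = -201258947/631192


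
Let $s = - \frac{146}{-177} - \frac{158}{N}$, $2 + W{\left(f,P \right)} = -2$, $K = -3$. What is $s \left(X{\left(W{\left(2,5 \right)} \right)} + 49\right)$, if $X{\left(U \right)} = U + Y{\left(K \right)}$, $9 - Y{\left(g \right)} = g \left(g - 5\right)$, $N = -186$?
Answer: $\frac{91870}{1829} \approx 50.23$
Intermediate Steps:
$W{\left(f,P \right)} = -4$ ($W{\left(f,P \right)} = -2 - 2 = -4$)
$s = \frac{9187}{5487}$ ($s = - \frac{146}{-177} - \frac{158}{-186} = \left(-146\right) \left(- \frac{1}{177}\right) - - \frac{79}{93} = \frac{146}{177} + \frac{79}{93} = \frac{9187}{5487} \approx 1.6743$)
$Y{\left(g \right)} = 9 - g \left(-5 + g\right)$ ($Y{\left(g \right)} = 9 - g \left(g - 5\right) = 9 - g \left(-5 + g\right)$)
$X{\left(U \right)} = -15 + U$ ($X{\left(U \right)} = U + \left(9 - \left(-3\right)^{2} + 5 \left(-3\right)\right) = U - 15 = -15 + U$)
$s \left(X{\left(W{\left(2,5 \right)} \right)} + 49\right) = \frac{9187 \left(\left(-15 - 4\right) + 49\right)}{5487} = \frac{9187 \left(-19 + 49\right)}{5487} = \frac{9187}{5487} \cdot 30 = \frac{91870}{1829}$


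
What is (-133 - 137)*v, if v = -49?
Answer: 13230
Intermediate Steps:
(-133 - 137)*v = (-133 - 137)*(-49) = -270*(-49) = 13230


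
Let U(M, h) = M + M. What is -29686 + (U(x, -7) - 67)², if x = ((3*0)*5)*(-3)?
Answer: -25197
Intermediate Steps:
x = 0 (x = (0*5)*(-3) = 0*(-3) = 0)
U(M, h) = 2*M
-29686 + (U(x, -7) - 67)² = -29686 + (2*0 - 67)² = -29686 + (0 - 67)² = -29686 + (-67)² = -29686 + 4489 = -25197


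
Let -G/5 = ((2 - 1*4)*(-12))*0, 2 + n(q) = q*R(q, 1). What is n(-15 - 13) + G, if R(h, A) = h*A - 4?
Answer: 894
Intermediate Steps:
R(h, A) = -4 + A*h (R(h, A) = A*h - 4 = -4 + A*h)
n(q) = -2 + q*(-4 + q) (n(q) = -2 + q*(-4 + 1*q) = -2 + q*(-4 + q))
G = 0 (G = -5*(2 - 1*4)*(-12)*0 = -5*(2 - 4)*(-12)*0 = -5*(-2*(-12))*0 = -120*0 = -5*0 = 0)
n(-15 - 13) + G = (-2 + (-15 - 13)*(-4 + (-15 - 13))) + 0 = (-2 - 28*(-4 - 28)) + 0 = (-2 - 28*(-32)) + 0 = (-2 + 896) + 0 = 894 + 0 = 894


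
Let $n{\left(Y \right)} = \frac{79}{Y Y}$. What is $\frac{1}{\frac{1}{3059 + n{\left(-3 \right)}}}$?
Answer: $\frac{27610}{9} \approx 3067.8$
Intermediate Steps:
$n{\left(Y \right)} = \frac{79}{Y^{2}}$
$\frac{1}{\frac{1}{3059 + n{\left(-3 \right)}}} = \frac{1}{\frac{1}{3059 + \frac{79}{9}}} = \frac{1}{\frac{1}{\frac{27610}{9}}} = \frac{1}{\frac{9}{27610}} = \frac{27610}{9}$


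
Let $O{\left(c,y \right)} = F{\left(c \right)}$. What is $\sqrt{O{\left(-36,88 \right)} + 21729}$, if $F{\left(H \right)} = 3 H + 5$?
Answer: $\sqrt{21626} \approx 147.06$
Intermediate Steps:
$F{\left(H \right)} = 5 + 3 H$
$O{\left(c,y \right)} = 5 + 3 c$
$\sqrt{O{\left(-36,88 \right)} + 21729} = \sqrt{\left(5 + 3 \left(-36\right)\right) + 21729} = \sqrt{\left(5 - 108\right) + 21729} = \sqrt{-103 + 21729} = \sqrt{21626}$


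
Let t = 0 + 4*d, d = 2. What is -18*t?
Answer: -144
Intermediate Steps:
t = 8 (t = 0 + 4*2 = 0 + 8 = 8)
-18*t = -18*8 = -144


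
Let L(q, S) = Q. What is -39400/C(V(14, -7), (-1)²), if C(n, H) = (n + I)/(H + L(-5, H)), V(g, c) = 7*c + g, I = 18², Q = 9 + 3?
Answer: -512200/289 ≈ -1772.3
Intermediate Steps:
Q = 12
L(q, S) = 12
I = 324
V(g, c) = g + 7*c
C(n, H) = (324 + n)/(12 + H) (C(n, H) = (n + 324)/(H + 12) = (324 + n)/(12 + H))
-39400/C(V(14, -7), (-1)²) = -39400*(12 + (-1)²)/(324 + (14 + 7*(-7))) = -39400*(12 + 1)/(324 + (14 - 49)) = -39400*13/(324 - 35) = -39400/((1/13)*289) = -39400/289/13 = -39400*13/289 = -512200/289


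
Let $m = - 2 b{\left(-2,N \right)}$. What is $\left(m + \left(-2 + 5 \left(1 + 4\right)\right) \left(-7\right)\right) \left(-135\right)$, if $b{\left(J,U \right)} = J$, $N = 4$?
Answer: $21195$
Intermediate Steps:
$m = 4$ ($m = \left(-2\right) \left(-2\right) = 4$)
$\left(m + \left(-2 + 5 \left(1 + 4\right)\right) \left(-7\right)\right) \left(-135\right) = \left(4 + \left(-2 + 5 \left(1 + 4\right)\right) \left(-7\right)\right) \left(-135\right) = \left(4 + \left(-2 + 5 \cdot 5\right) \left(-7\right)\right) \left(-135\right) = \left(4 + \left(-2 + 25\right) \left(-7\right)\right) \left(-135\right) = \left(4 + 23 \left(-7\right)\right) \left(-135\right) = \left(4 - 161\right) \left(-135\right) = \left(-157\right) \left(-135\right) = 21195$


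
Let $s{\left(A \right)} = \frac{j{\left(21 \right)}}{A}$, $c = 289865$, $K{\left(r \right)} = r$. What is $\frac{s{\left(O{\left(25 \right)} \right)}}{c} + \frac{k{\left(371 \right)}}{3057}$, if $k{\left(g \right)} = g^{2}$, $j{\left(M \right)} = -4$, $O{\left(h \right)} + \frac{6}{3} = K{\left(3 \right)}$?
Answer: $\frac{39897296237}{886117305} \approx 45.025$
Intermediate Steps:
$O{\left(h \right)} = 1$ ($O{\left(h \right)} = -2 + 3 = 1$)
$s{\left(A \right)} = - \frac{4}{A}$
$\frac{s{\left(O{\left(25 \right)} \right)}}{c} + \frac{k{\left(371 \right)}}{3057} = \frac{\left(-4\right) 1^{-1}}{289865} + \frac{371^{2}}{3057} = \left(-4\right) 1 \cdot \frac{1}{289865} + 137641 \cdot \frac{1}{3057} = \left(-4\right) \frac{1}{289865} + \frac{137641}{3057} = - \frac{4}{289865} + \frac{137641}{3057} = \frac{39897296237}{886117305}$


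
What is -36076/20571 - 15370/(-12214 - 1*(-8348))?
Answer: 88353227/39763743 ≈ 2.2220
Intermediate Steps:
-36076/20571 - 15370/(-12214 - 1*(-8348)) = -36076*1/20571 - 15370/(-12214 + 8348) = -36076/20571 - 15370/(-3866) = -36076/20571 - 15370*(-1/3866) = -36076/20571 + 7685/1933 = 88353227/39763743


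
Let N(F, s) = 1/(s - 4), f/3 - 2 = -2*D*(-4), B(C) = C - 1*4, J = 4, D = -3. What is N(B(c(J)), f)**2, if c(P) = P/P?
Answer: 1/4900 ≈ 0.00020408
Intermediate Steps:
c(P) = 1
B(C) = -4 + C (B(C) = C - 4 = -4 + C)
f = -66 (f = 6 + 3*(-2*(-3)*(-4)) = 6 + 3*(6*(-4)) = 6 + 3*(-24) = 6 - 72 = -66)
N(F, s) = 1/(-4 + s)
N(B(c(J)), f)**2 = (1/(-4 - 66))**2 = (1/(-70))**2 = (-1/70)**2 = 1/4900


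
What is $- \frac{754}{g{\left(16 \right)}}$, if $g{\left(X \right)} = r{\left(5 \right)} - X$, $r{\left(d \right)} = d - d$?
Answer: $\frac{377}{8} \approx 47.125$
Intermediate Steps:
$r{\left(d \right)} = 0$
$g{\left(X \right)} = - X$ ($g{\left(X \right)} = 0 - X = - X$)
$- \frac{754}{g{\left(16 \right)}} = - \frac{754}{\left(-1\right) 16} = - \frac{754}{-16} = \left(-754\right) \left(- \frac{1}{16}\right) = \frac{377}{8}$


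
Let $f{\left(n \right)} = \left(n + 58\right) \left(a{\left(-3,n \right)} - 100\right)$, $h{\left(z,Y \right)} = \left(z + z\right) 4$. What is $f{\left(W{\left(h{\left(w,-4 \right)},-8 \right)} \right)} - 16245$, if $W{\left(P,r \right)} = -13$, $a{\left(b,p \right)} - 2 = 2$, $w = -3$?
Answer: $-20565$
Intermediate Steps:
$a{\left(b,p \right)} = 4$ ($a{\left(b,p \right)} = 2 + 2 = 4$)
$h{\left(z,Y \right)} = 8 z$ ($h{\left(z,Y \right)} = 2 z 4 = 8 z$)
$f{\left(n \right)} = -5568 - 96 n$ ($f{\left(n \right)} = \left(n + 58\right) \left(4 - 100\right) = \left(58 + n\right) \left(-96\right) = -5568 - 96 n$)
$f{\left(W{\left(h{\left(w,-4 \right)},-8 \right)} \right)} - 16245 = \left(-5568 - -1248\right) - 16245 = \left(-5568 + 1248\right) - 16245 = -4320 - 16245 = -20565$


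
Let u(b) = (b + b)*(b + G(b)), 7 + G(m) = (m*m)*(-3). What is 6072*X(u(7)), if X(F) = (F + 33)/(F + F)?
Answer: 1024650/343 ≈ 2987.3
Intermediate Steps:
G(m) = -7 - 3*m**2 (G(m) = -7 + (m*m)*(-3) = -7 + m**2*(-3) = -7 - 3*m**2)
u(b) = 2*b*(-7 + b - 3*b**2) (u(b) = (b + b)*(b + (-7 - 3*b**2)) = (2*b)*(-7 + b - 3*b**2) = 2*b*(-7 + b - 3*b**2))
X(F) = (33 + F)/(2*F) (X(F) = (33 + F)/((2*F)) = (33 + F)*(1/(2*F)) = (33 + F)/(2*F))
6072*X(u(7)) = 6072*((33 + 2*7*(-7 + 7 - 3*7**2))/(2*((2*7*(-7 + 7 - 3*7**2))))) = 6072*((33 + 2*7*(-7 + 7 - 3*49))/(2*((2*7*(-7 + 7 - 3*49))))) = 6072*((33 + 2*7*(-7 + 7 - 147))/(2*((2*7*(-7 + 7 - 147))))) = 6072*((33 + 2*7*(-147))/(2*((2*7*(-147))))) = 6072*((1/2)*(33 - 2058)/(-2058)) = 6072*((1/2)*(-1/2058)*(-2025)) = 6072*(675/1372) = 1024650/343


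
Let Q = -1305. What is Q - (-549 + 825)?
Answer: -1581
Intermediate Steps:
Q - (-549 + 825) = -1305 - (-549 + 825) = -1305 - 1*276 = -1305 - 276 = -1581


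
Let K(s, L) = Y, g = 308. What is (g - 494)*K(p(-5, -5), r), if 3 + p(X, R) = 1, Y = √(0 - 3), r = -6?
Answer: -186*I*√3 ≈ -322.16*I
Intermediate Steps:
Y = I*√3 (Y = √(-3) = I*√3 ≈ 1.732*I)
p(X, R) = -2 (p(X, R) = -3 + 1 = -2)
K(s, L) = I*√3
(g - 494)*K(p(-5, -5), r) = (308 - 494)*(I*√3) = -186*I*√3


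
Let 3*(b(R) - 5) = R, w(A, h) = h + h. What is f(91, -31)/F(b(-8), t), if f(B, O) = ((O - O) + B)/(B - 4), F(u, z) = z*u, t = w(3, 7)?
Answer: 13/406 ≈ 0.032020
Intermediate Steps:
w(A, h) = 2*h
b(R) = 5 + R/3
t = 14 (t = 2*7 = 14)
F(u, z) = u*z
f(B, O) = B/(-4 + B) (f(B, O) = (0 + B)/(-4 + B) = B/(-4 + B))
f(91, -31)/F(b(-8), t) = (91/(-4 + 91))/(((5 + (1/3)*(-8))*14)) = (91/87)/(((5 - 8/3)*14)) = (91*(1/87))/(((7/3)*14)) = 91/(87*(98/3)) = (91/87)*(3/98) = 13/406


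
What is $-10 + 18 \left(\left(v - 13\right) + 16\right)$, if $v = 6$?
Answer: $152$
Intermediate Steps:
$-10 + 18 \left(\left(v - 13\right) + 16\right) = -10 + 18 \left(\left(6 - 13\right) + 16\right) = -10 + 18 \left(-7 + 16\right) = -10 + 18 \cdot 9 = -10 + 162 = 152$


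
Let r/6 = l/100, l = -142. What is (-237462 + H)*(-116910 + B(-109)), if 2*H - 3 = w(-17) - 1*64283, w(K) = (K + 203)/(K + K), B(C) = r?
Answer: 1576089331779/50 ≈ 3.1522e+10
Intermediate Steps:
r = -213/25 (r = 6*(-142/100) = 6*(-142*1/100) = 6*(-71/50) = -213/25 ≈ -8.5200)
B(C) = -213/25
w(K) = (203 + K)/(2*K) (w(K) = (203 + K)/((2*K)) = (203 + K)*(1/(2*K)) = (203 + K)/(2*K))
H = -1092853/34 (H = 3/2 + ((1/2)*(203 - 17)/(-17) - 1*64283)/2 = 3/2 + ((1/2)*(-1/17)*186 - 64283)/2 = 3/2 + (-93/17 - 64283)/2 = 3/2 + (1/2)*(-1092904/17) = 3/2 - 546452/17 = -1092853/34 ≈ -32143.)
(-237462 + H)*(-116910 + B(-109)) = (-237462 - 1092853/34)*(-116910 - 213/25) = -9166561/34*(-2922963/25) = 1576089331779/50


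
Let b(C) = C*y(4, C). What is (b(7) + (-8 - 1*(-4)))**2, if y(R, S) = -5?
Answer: 1521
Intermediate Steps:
b(C) = -5*C (b(C) = C*(-5) = -5*C)
(b(7) + (-8 - 1*(-4)))**2 = (-5*7 + (-8 - 1*(-4)))**2 = (-35 + (-8 + 4))**2 = (-35 - 4)**2 = (-39)**2 = 1521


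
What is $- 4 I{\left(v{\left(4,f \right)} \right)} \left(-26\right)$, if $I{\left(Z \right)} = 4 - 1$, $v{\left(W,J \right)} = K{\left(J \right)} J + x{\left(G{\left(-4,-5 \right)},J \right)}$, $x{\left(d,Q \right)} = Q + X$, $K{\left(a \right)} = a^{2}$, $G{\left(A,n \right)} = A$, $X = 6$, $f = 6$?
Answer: $312$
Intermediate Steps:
$x{\left(d,Q \right)} = 6 + Q$ ($x{\left(d,Q \right)} = Q + 6 = 6 + Q$)
$v{\left(W,J \right)} = 6 + J + J^{3}$ ($v{\left(W,J \right)} = J^{2} J + \left(6 + J\right) = J^{3} + \left(6 + J\right) = 6 + J + J^{3}$)
$I{\left(Z \right)} = 3$
$- 4 I{\left(v{\left(4,f \right)} \right)} \left(-26\right) = \left(-4\right) 3 \left(-26\right) = \left(-12\right) \left(-26\right) = 312$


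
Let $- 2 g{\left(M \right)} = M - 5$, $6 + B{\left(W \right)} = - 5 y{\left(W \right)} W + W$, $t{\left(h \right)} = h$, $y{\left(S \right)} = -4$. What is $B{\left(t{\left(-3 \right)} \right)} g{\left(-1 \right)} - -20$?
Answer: $-187$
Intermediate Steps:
$B{\left(W \right)} = -6 + 21 W$ ($B{\left(W \right)} = -6 + \left(\left(-5\right) \left(-4\right) W + W\right) = -6 + \left(20 W + W\right) = -6 + 21 W$)
$g{\left(M \right)} = \frac{5}{2} - \frac{M}{2}$ ($g{\left(M \right)} = - \frac{M - 5}{2} = - \frac{-5 + M}{2} = \frac{5}{2} - \frac{M}{2}$)
$B{\left(t{\left(-3 \right)} \right)} g{\left(-1 \right)} - -20 = \left(-6 + 21 \left(-3\right)\right) \left(\frac{5}{2} - - \frac{1}{2}\right) - -20 = \left(-6 - 63\right) \left(\frac{5}{2} + \frac{1}{2}\right) + 20 = \left(-69\right) 3 + 20 = -207 + 20 = -187$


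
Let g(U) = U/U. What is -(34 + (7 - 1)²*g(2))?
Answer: -70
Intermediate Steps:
g(U) = 1
-(34 + (7 - 1)²*g(2)) = -(34 + (7 - 1)²*1) = -(34 + 6²*1) = -(34 + 36*1) = -(34 + 36) = -1*70 = -70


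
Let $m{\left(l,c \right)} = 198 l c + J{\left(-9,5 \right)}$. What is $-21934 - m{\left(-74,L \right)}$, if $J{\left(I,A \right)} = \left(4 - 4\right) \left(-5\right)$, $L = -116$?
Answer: $-1721566$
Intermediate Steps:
$J{\left(I,A \right)} = 0$ ($J{\left(I,A \right)} = 0 \left(-5\right) = 0$)
$m{\left(l,c \right)} = 198 c l$ ($m{\left(l,c \right)} = 198 l c + 0 = 198 c l + 0 = 198 c l$)
$-21934 - m{\left(-74,L \right)} = -21934 - 198 \left(-116\right) \left(-74\right) = -21934 - 1699632 = -1721566$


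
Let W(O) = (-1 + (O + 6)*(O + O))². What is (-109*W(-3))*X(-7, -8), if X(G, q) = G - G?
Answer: 0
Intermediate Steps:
X(G, q) = 0
W(O) = (-1 + 2*O*(6 + O))² (W(O) = (-1 + (6 + O)*(2*O))² = (-1 + 2*O*(6 + O))²)
(-109*W(-3))*X(-7, -8) = -109*(-1 + 2*(-3)² + 12*(-3))²*0 = -109*(-1 + 2*9 - 36)²*0 = -109*(-1 + 18 - 36)²*0 = -109*(-19)²*0 = -109*361*0 = -39349*0 = 0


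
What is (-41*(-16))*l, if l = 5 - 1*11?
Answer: -3936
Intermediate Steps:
l = -6 (l = 5 - 11 = -6)
(-41*(-16))*l = -41*(-16)*(-6) = 656*(-6) = -3936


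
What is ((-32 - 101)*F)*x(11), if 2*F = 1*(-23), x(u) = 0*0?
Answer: 0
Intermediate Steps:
x(u) = 0
F = -23/2 (F = (1*(-23))/2 = (½)*(-23) = -23/2 ≈ -11.500)
((-32 - 101)*F)*x(11) = ((-32 - 101)*(-23/2))*0 = -133*(-23/2)*0 = (3059/2)*0 = 0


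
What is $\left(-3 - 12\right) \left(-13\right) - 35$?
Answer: $160$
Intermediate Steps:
$\left(-3 - 12\right) \left(-13\right) - 35 = \left(-15\right) \left(-13\right) - 35 = 195 - 35 = 160$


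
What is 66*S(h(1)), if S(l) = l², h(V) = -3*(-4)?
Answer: 9504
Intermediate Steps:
h(V) = 12
66*S(h(1)) = 66*12² = 66*144 = 9504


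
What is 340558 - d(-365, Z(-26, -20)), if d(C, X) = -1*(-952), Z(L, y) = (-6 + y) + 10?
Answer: 339606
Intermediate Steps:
Z(L, y) = 4 + y
d(C, X) = 952
340558 - d(-365, Z(-26, -20)) = 340558 - 1*952 = 340558 - 952 = 339606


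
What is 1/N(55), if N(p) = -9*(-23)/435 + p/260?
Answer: 7540/5183 ≈ 1.4548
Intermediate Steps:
N(p) = 69/145 + p/260 (N(p) = 207*(1/435) + p*(1/260) = 69/145 + p/260)
1/N(55) = 1/(69/145 + (1/260)*55) = 1/(69/145 + 11/52) = 1/(5183/7540) = 7540/5183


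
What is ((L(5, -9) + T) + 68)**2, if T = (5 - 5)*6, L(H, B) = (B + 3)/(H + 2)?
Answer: 220900/49 ≈ 4508.2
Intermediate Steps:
L(H, B) = (3 + B)/(2 + H)
T = 0 (T = 0*6 = 0)
((L(5, -9) + T) + 68)**2 = (((3 - 9)/(2 + 5) + 0) + 68)**2 = ((-6/7 + 0) + 68)**2 = (-6/7 + 68)**2 = (470/7)**2 = 220900/49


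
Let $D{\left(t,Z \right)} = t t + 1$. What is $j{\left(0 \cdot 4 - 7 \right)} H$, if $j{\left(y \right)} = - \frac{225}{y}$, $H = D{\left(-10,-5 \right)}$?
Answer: $\frac{22725}{7} \approx 3246.4$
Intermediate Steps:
$D{\left(t,Z \right)} = 1 + t^{2}$ ($D{\left(t,Z \right)} = t^{2} + 1 = 1 + t^{2}$)
$H = 101$ ($H = 1 + \left(-10\right)^{2} = 1 + 100 = 101$)
$j{\left(0 \cdot 4 - 7 \right)} H = - \frac{225}{0 \cdot 4 - 7} \cdot 101 = - \frac{225}{0 - 7} \cdot 101 = - \frac{225}{-7} \cdot 101 = \left(-225\right) \left(- \frac{1}{7}\right) 101 = \frac{225}{7} \cdot 101 = \frac{22725}{7}$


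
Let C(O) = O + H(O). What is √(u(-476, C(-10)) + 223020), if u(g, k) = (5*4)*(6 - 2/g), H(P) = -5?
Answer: √3159886730/119 ≈ 472.38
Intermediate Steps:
C(O) = -5 + O (C(O) = O - 5 = -5 + O)
u(g, k) = 120 - 40/g (u(g, k) = 20*(6 - 2/g) = 120 - 40/g)
√(u(-476, C(-10)) + 223020) = √((120 - 40/(-476)) + 223020) = √((120 - 40*(-1/476)) + 223020) = √((120 + 10/119) + 223020) = √(14290/119 + 223020) = √(26553670/119) = √3159886730/119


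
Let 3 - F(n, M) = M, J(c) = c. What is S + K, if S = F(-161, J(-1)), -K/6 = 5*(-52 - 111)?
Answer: 4894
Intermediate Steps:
K = 4890 (K = -30*(-52 - 111) = -30*(-163) = -6*(-815) = 4890)
F(n, M) = 3 - M
S = 4 (S = 3 - 1*(-1) = 3 + 1 = 4)
S + K = 4 + 4890 = 4894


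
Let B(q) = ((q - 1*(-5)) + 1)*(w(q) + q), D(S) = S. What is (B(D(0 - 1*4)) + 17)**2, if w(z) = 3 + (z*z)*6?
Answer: 42849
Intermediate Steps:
w(z) = 3 + 6*z**2 (w(z) = 3 + z**2*6 = 3 + 6*z**2)
B(q) = (6 + q)*(3 + q + 6*q**2) (B(q) = ((q - 1*(-5)) + 1)*((3 + 6*q**2) + q) = ((q + 5) + 1)*(3 + q + 6*q**2) = ((5 + q) + 1)*(3 + q + 6*q**2) = (6 + q)*(3 + q + 6*q**2))
(B(D(0 - 1*4)) + 17)**2 = ((18 + 6*(0 - 1*4)**3 + 9*(0 - 1*4) + 37*(0 - 1*4)**2) + 17)**2 = ((18 + 6*(0 - 4)**3 + 9*(0 - 4) + 37*(0 - 4)**2) + 17)**2 = ((18 + 6*(-4)**3 + 9*(-4) + 37*(-4)**2) + 17)**2 = ((18 + 6*(-64) - 36 + 37*16) + 17)**2 = ((18 - 384 - 36 + 592) + 17)**2 = (190 + 17)**2 = 207**2 = 42849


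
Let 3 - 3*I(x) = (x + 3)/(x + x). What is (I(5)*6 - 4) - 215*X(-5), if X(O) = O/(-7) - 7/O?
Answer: -15896/35 ≈ -454.17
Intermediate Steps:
I(x) = 1 - (3 + x)/(6*x) (I(x) = 1 - (x + 3)/(3*(x + x)) = 1 - (3 + x)/(3*(2*x)) = 1 - (3 + x)*1/(2*x)/3 = 1 - (3 + x)/(6*x))
X(O) = -7/O - O/7 (X(O) = O*(-1/7) - 7/O = -O/7 - 7/O = -7/O - O/7)
(I(5)*6 - 4) - 215*X(-5) = (((1/6)*(-3 + 5*5)/5)*6 - 4) - 215*(-7/(-5) - 1/7*(-5)) = (((1/6)*(1/5)*(-3 + 25))*6 - 4) - 215*(-7*(-1/5) + 5/7) = (((1/6)*(1/5)*22)*6 - 4) - 215*(7/5 + 5/7) = ((11/15)*6 - 4) - 215*74/35 = (22/5 - 4) - 3182/7 = 2/5 - 3182/7 = -15896/35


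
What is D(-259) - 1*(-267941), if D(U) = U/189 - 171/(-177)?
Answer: 426829369/1593 ≈ 2.6794e+5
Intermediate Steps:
D(U) = 57/59 + U/189 (D(U) = U*(1/189) - 171*(-1/177) = U/189 + 57/59 = 57/59 + U/189)
D(-259) - 1*(-267941) = (57/59 + (1/189)*(-259)) - 1*(-267941) = (57/59 - 37/27) + 267941 = -644/1593 + 267941 = 426829369/1593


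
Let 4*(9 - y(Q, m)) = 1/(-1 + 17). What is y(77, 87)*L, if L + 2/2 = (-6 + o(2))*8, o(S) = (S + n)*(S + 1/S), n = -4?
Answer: -51175/64 ≈ -799.61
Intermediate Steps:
o(S) = (-4 + S)*(S + 1/S) (o(S) = (S - 4)*(S + 1/S) = (-4 + S)*(S + 1/S))
y(Q, m) = 575/64 (y(Q, m) = 9 - 1/(4*(-1 + 17)) = 9 - ¼/16 = 9 - ¼*1/16 = 9 - 1/64 = 575/64)
L = -89 (L = -1 + (-6 + (1 + 2² - 4*2 - 4/2))*8 = -1 + (-6 + (1 + 4 - 8 - 4*½))*8 = -1 + (-6 + (1 + 4 - 8 - 2))*8 = -1 + (-6 - 5)*8 = -1 - 11*8 = -1 - 88 = -89)
y(77, 87)*L = (575/64)*(-89) = -51175/64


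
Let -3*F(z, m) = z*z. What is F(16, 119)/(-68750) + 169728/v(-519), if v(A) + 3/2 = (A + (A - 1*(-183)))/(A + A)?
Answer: -25880799872/103125 ≈ -2.5097e+5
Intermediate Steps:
v(A) = -3/2 + (183 + 2*A)/(2*A) (v(A) = -3/2 + (A + (A - 1*(-183)))/(A + A) = -3/2 + (A + (A + 183))/((2*A)) = -3/2 + (A + (183 + A))*(1/(2*A)) = -3/2 + (183 + 2*A)*(1/(2*A)) = -3/2 + (183 + 2*A)/(2*A))
F(z, m) = -z**2/3 (F(z, m) = -z*z/3 = -z**2/3)
F(16, 119)/(-68750) + 169728/v(-519) = -1/3*16**2/(-68750) + 169728/(((1/2)*(183 - 1*(-519))/(-519))) = -1/3*256*(-1/68750) + 169728/(((1/2)*(-1/519)*(183 + 519))) = -256/3*(-1/68750) + 169728/(((1/2)*(-1/519)*702)) = 128/103125 + 169728/(-117/173) = 128/103125 + 169728*(-173/117) = 128/103125 - 752896/3 = -25880799872/103125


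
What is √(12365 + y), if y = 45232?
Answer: √57597 ≈ 239.99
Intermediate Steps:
√(12365 + y) = √(12365 + 45232) = √57597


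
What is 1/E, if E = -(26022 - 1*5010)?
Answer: -1/21012 ≈ -4.7592e-5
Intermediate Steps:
E = -21012 (E = -(26022 - 5010) = -1*21012 = -21012)
1/E = 1/(-21012) = -1/21012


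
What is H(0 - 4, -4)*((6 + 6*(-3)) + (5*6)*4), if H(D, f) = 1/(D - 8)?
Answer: -9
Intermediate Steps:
H(D, f) = 1/(-8 + D)
H(0 - 4, -4)*((6 + 6*(-3)) + (5*6)*4) = ((6 + 6*(-3)) + (5*6)*4)/(-8 + (0 - 4)) = ((6 - 18) + 30*4)/(-8 - 4) = (-12 + 120)/(-12) = -1/12*108 = -9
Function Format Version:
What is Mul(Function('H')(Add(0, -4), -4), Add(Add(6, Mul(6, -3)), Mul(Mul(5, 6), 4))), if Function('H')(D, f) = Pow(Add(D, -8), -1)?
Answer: -9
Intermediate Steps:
Function('H')(D, f) = Pow(Add(-8, D), -1)
Mul(Function('H')(Add(0, -4), -4), Add(Add(6, Mul(6, -3)), Mul(Mul(5, 6), 4))) = Mul(Pow(Add(-8, Add(0, -4)), -1), Add(Add(6, Mul(6, -3)), Mul(Mul(5, 6), 4))) = Mul(Pow(Add(-8, -4), -1), Add(Add(6, -18), Mul(30, 4))) = Mul(Pow(-12, -1), Add(-12, 120)) = Mul(Rational(-1, 12), 108) = -9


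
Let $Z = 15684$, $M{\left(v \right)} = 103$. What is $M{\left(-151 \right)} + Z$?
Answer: $15787$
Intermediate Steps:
$M{\left(-151 \right)} + Z = 103 + 15684 = 15787$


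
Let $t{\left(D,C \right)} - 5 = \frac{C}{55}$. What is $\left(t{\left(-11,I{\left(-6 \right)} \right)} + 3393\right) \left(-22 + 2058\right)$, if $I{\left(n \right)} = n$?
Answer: $\frac{380495824}{55} \approx 6.9181 \cdot 10^{6}$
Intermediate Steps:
$t{\left(D,C \right)} = 5 + \frac{C}{55}$
$\left(t{\left(-11,I{\left(-6 \right)} \right)} + 3393\right) \left(-22 + 2058\right) = \left(\left(5 + \frac{1}{55} \left(-6\right)\right) + 3393\right) \left(-22 + 2058\right) = \left(\left(5 - \frac{6}{55}\right) + 3393\right) 2036 = \left(\frac{269}{55} + 3393\right) 2036 = \frac{186884}{55} \cdot 2036 = \frac{380495824}{55}$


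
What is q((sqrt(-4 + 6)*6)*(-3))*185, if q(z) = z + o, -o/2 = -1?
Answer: 370 - 3330*sqrt(2) ≈ -4339.3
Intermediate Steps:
o = 2 (o = -2*(-1) = 2)
q(z) = 2 + z (q(z) = z + 2 = 2 + z)
q((sqrt(-4 + 6)*6)*(-3))*185 = (2 + (sqrt(-4 + 6)*6)*(-3))*185 = (2 + (sqrt(2)*6)*(-3))*185 = (2 + (6*sqrt(2))*(-3))*185 = (2 - 18*sqrt(2))*185 = 370 - 3330*sqrt(2)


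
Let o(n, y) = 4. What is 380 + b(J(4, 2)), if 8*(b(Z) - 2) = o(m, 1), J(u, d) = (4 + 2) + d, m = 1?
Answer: 765/2 ≈ 382.50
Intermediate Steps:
J(u, d) = 6 + d
b(Z) = 5/2 (b(Z) = 2 + (1/8)*4 = 2 + 1/2 = 5/2)
380 + b(J(4, 2)) = 380 + 5/2 = 765/2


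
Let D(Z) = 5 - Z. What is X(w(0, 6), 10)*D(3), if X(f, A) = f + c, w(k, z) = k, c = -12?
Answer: -24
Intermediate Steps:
X(f, A) = -12 + f (X(f, A) = f - 12 = -12 + f)
X(w(0, 6), 10)*D(3) = (-12 + 0)*(5 - 1*3) = -12*(5 - 3) = -12*2 = -24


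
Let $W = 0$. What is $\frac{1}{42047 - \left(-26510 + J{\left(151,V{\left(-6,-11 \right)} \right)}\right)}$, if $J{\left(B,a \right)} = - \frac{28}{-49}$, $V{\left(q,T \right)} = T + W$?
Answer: $\frac{7}{479895} \approx 1.4587 \cdot 10^{-5}$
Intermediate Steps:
$V{\left(q,T \right)} = T$ ($V{\left(q,T \right)} = T + 0 = T$)
$J{\left(B,a \right)} = \frac{4}{7}$ ($J{\left(B,a \right)} = \left(-28\right) \left(- \frac{1}{49}\right) = \frac{4}{7}$)
$\frac{1}{42047 - \left(-26510 + J{\left(151,V{\left(-6,-11 \right)} \right)}\right)} = \frac{1}{42047 + \left(26510 - \frac{4}{7}\right)} = \frac{1}{42047 + \frac{185566}{7}} = \frac{1}{\frac{479895}{7}} = \frac{7}{479895}$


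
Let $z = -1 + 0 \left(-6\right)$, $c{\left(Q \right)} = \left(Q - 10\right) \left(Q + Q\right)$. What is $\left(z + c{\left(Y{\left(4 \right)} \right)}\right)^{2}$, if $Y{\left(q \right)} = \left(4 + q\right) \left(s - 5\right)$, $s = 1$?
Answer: $7219969$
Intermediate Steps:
$Y{\left(q \right)} = -16 - 4 q$ ($Y{\left(q \right)} = \left(4 + q\right) \left(1 - 5\right) = \left(4 + q\right) \left(-4\right) = -16 - 4 q$)
$c{\left(Q \right)} = 2 Q \left(-10 + Q\right)$ ($c{\left(Q \right)} = \left(-10 + Q\right) 2 Q = 2 Q \left(-10 + Q\right)$)
$z = -1$ ($z = -1 + 0 = -1$)
$\left(z + c{\left(Y{\left(4 \right)} \right)}\right)^{2} = \left(-1 + 2 \left(-16 - 16\right) \left(-10 - 32\right)\right)^{2} = \left(-1 + 2 \left(-32\right) \left(-10 - 32\right)\right)^{2} = \left(-1 + 2 \left(-32\right) \left(-42\right)\right)^{2} = \left(-1 + 2688\right)^{2} = 2687^{2} = 7219969$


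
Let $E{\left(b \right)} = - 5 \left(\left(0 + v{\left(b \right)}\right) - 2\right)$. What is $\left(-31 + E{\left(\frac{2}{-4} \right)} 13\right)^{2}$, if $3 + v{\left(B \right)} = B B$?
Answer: $\frac{1234321}{16} \approx 77145.0$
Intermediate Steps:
$v{\left(B \right)} = -3 + B^{2}$ ($v{\left(B \right)} = -3 + B B = -3 + B^{2}$)
$E{\left(b \right)} = 25 - 5 b^{2}$ ($E{\left(b \right)} = - 5 \left(\left(0 + \left(-3 + b^{2}\right)\right) - 2\right) = - 5 \left(\left(-3 + b^{2}\right) - 2\right) = - 5 \left(-5 + b^{2}\right) = 25 - 5 b^{2}$)
$\left(-31 + E{\left(\frac{2}{-4} \right)} 13\right)^{2} = \left(-31 + \left(25 - 5 \left(\frac{2}{-4}\right)^{2}\right) 13\right)^{2} = \left(-31 + \left(25 - 5 \left(2 \left(- \frac{1}{4}\right)\right)^{2}\right) 13\right)^{2} = \left(-31 + \left(25 - 5 \left(- \frac{1}{2}\right)^{2}\right) 13\right)^{2} = \left(-31 + \left(25 - \frac{5}{4}\right) 13\right)^{2} = \left(-31 + \frac{95}{4} \cdot 13\right)^{2} = \left(-31 + \frac{1235}{4}\right)^{2} = \left(\frac{1111}{4}\right)^{2} = \frac{1234321}{16}$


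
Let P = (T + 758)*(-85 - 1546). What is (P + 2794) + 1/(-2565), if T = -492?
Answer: -1105648381/2565 ≈ -4.3105e+5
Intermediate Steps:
P = -433846 (P = (-492 + 758)*(-85 - 1546) = 266*(-1631) = -433846)
(P + 2794) + 1/(-2565) = (-433846 + 2794) + 1/(-2565) = -431052 - 1/2565 = -1105648381/2565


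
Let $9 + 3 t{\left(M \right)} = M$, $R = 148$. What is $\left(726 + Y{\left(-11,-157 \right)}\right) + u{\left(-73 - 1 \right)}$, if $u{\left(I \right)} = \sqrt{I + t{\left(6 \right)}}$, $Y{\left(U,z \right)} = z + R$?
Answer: $717 + 5 i \sqrt{3} \approx 717.0 + 8.6602 i$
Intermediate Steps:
$t{\left(M \right)} = -3 + \frac{M}{3}$
$Y{\left(U,z \right)} = 148 + z$ ($Y{\left(U,z \right)} = z + 148 = 148 + z$)
$u{\left(I \right)} = \sqrt{-1 + I}$ ($u{\left(I \right)} = \sqrt{I + \left(-3 + \frac{1}{3} \cdot 6\right)} = \sqrt{I + \left(-3 + 2\right)} = \sqrt{I - 1} = \sqrt{-1 + I}$)
$\left(726 + Y{\left(-11,-157 \right)}\right) + u{\left(-73 - 1 \right)} = \left(726 + \left(148 - 157\right)\right) + \sqrt{-1 - 74} = \left(726 - 9\right) + \sqrt{-1 - 74} = 717 + \sqrt{-1 - 74} = 717 + \sqrt{-75} = 717 + 5 i \sqrt{3}$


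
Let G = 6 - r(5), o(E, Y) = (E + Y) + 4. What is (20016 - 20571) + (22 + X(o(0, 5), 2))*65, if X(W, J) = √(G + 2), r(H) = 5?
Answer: 875 + 65*√3 ≈ 987.58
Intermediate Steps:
o(E, Y) = 4 + E + Y
G = 1 (G = 6 - 1*5 = 6 - 5 = 1)
X(W, J) = √3 (X(W, J) = √(1 + 2) = √3)
(20016 - 20571) + (22 + X(o(0, 5), 2))*65 = (20016 - 20571) + (22 + √3)*65 = -555 + (1430 + 65*√3) = 875 + 65*√3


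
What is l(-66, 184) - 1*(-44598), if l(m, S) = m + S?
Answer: 44716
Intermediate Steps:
l(m, S) = S + m
l(-66, 184) - 1*(-44598) = (184 - 66) - 1*(-44598) = 118 + 44598 = 44716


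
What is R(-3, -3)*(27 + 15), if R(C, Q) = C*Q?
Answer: 378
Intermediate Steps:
R(-3, -3)*(27 + 15) = (-3*(-3))*(27 + 15) = 9*42 = 378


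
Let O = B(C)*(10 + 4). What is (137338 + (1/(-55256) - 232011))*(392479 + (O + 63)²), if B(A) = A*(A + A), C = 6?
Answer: -1006701998055160/6907 ≈ -1.4575e+11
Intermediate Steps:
B(A) = 2*A² (B(A) = A*(2*A) = 2*A²)
O = 1008 (O = (2*6²)*(10 + 4) = (2*36)*14 = 72*14 = 1008)
(137338 + (1/(-55256) - 232011))*(392479 + (O + 63)²) = (137338 + (1/(-55256) - 232011))*(392479 + (1008 + 63)²) = (137338 + (-1/55256 - 232011))*(392479 + 1071²) = (137338 - 12819999817/55256)*(392479 + 1147041) = -5231251289/55256*1539520 = -1006701998055160/6907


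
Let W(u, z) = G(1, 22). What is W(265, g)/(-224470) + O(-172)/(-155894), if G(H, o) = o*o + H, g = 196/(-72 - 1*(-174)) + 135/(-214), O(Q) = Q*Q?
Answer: -671632907/3499352618 ≈ -0.19193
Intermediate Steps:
O(Q) = Q²
g = 14087/10914 (g = 196/(-72 + 174) + 135*(-1/214) = 196/102 - 135/214 = 196*(1/102) - 135/214 = 98/51 - 135/214 = 14087/10914 ≈ 1.2907)
G(H, o) = H + o² (G(H, o) = o² + H = H + o²)
W(u, z) = 485 (W(u, z) = 1 + 22² = 1 + 484 = 485)
W(265, g)/(-224470) + O(-172)/(-155894) = 485/(-224470) + (-172)²/(-155894) = 485*(-1/224470) + 29584*(-1/155894) = -97/44894 - 14792/77947 = -671632907/3499352618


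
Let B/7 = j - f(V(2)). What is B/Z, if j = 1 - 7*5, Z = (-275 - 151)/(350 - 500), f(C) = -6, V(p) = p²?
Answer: -4900/71 ≈ -69.014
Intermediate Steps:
Z = 71/25 (Z = -426/(-150) = -426*(-1/150) = 71/25 ≈ 2.8400)
j = -34 (j = 1 - 35 = -34)
B = -196 (B = 7*(-34 - 1*(-6)) = 7*(-34 + 6) = 7*(-28) = -196)
B/Z = -196/71/25 = -196*25/71 = -4900/71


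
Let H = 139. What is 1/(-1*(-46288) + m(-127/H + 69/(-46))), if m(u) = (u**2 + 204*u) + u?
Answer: 77284/3539531743 ≈ 2.1835e-5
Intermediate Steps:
m(u) = u**2 + 205*u
1/(-1*(-46288) + m(-127/H + 69/(-46))) = 1/(-1*(-46288) + (-127/139 + 69/(-46))*(205 + (-127/139 + 69/(-46)))) = 1/(46288 + (-127*1/139 + 69*(-1/46))*(205 + (-127*1/139 + 69*(-1/46)))) = 1/(46288 + (-127/139 - 3/2)*(205 + (-127/139 - 3/2))) = 1/(46288 - 671*(205 - 671/278)/278) = 1/(46288 - 671/278*56319/278) = 1/(46288 - 37790049/77284) = 1/(3539531743/77284) = 77284/3539531743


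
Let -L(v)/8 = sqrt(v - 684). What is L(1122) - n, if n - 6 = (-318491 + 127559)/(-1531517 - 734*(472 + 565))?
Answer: -664142/109175 - 8*sqrt(438) ≈ -173.51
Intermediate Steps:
L(v) = -8*sqrt(-684 + v) (L(v) = -8*sqrt(v - 684) = -8*sqrt(-684 + v))
n = 664142/109175 (n = 6 + (-318491 + 127559)/(-1531517 - 734*(472 + 565)) = 6 - 190932/(-1531517 - 734*1037) = 6 - 190932/(-1531517 - 761158) = 6 - 190932/(-2292675) = 6 - 190932*(-1/2292675) = 6 + 9092/109175 = 664142/109175 ≈ 6.0833)
L(1122) - n = -8*sqrt(-684 + 1122) - 1*664142/109175 = -8*sqrt(438) - 664142/109175 = -664142/109175 - 8*sqrt(438)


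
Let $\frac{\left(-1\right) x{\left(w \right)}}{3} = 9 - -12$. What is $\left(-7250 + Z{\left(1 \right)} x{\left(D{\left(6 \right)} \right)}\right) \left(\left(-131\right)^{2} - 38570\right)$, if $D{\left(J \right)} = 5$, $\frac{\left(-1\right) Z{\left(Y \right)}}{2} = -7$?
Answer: $174097988$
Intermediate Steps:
$Z{\left(Y \right)} = 14$ ($Z{\left(Y \right)} = \left(-2\right) \left(-7\right) = 14$)
$x{\left(w \right)} = -63$ ($x{\left(w \right)} = - 3 \left(9 - -12\right) = - 3 \left(9 + 12\right) = \left(-3\right) 21 = -63$)
$\left(-7250 + Z{\left(1 \right)} x{\left(D{\left(6 \right)} \right)}\right) \left(\left(-131\right)^{2} - 38570\right) = \left(-7250 + 14 \left(-63\right)\right) \left(\left(-131\right)^{2} - 38570\right) = \left(-7250 - 882\right) \left(17161 - 38570\right) = \left(-8132\right) \left(-21409\right) = 174097988$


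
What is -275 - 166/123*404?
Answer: -100889/123 ≈ -820.24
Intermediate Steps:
-275 - 166/123*404 = -275 - 67064/123 = -100889/123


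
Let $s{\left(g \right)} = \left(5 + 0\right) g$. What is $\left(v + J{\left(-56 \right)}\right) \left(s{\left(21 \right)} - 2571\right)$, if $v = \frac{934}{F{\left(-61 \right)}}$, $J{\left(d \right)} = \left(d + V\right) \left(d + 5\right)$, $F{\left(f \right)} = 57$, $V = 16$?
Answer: $- \frac{96349908}{19} \approx -5.071 \cdot 10^{6}$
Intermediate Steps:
$J{\left(d \right)} = \left(5 + d\right) \left(16 + d\right)$ ($J{\left(d \right)} = \left(d + 16\right) \left(d + 5\right) = \left(16 + d\right) \left(5 + d\right) = \left(5 + d\right) \left(16 + d\right)$)
$s{\left(g \right)} = 5 g$
$v = \frac{934}{57} \approx 16.386$
$\left(v + J{\left(-56 \right)}\right) \left(s{\left(21 \right)} - 2571\right) = \left(\frac{934}{57} + \left(80 + \left(-56\right)^{2} + 21 \left(-56\right)\right)\right) \left(5 \cdot 21 - 2571\right) = \left(\frac{934}{57} + \left(80 + 3136 - 1176\right)\right) \left(105 - 2571\right) = \left(\frac{934}{57} + 2040\right) \left(-2466\right) = \frac{117214}{57} \left(-2466\right) = - \frac{96349908}{19}$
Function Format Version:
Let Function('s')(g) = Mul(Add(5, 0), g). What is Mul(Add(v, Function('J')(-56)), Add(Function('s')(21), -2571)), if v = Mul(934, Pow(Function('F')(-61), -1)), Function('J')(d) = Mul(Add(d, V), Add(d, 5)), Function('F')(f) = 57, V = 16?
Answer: Rational(-96349908, 19) ≈ -5.0710e+6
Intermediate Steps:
Function('J')(d) = Mul(Add(5, d), Add(16, d)) (Function('J')(d) = Mul(Add(d, 16), Add(d, 5)) = Mul(Add(16, d), Add(5, d)) = Mul(Add(5, d), Add(16, d)))
Function('s')(g) = Mul(5, g)
v = Rational(934, 57) (v = Mul(934, Pow(57, -1)) = Mul(934, Rational(1, 57)) = Rational(934, 57) ≈ 16.386)
Mul(Add(v, Function('J')(-56)), Add(Function('s')(21), -2571)) = Mul(Add(Rational(934, 57), Add(80, Pow(-56, 2), Mul(21, -56))), Add(Mul(5, 21), -2571)) = Mul(Add(Rational(934, 57), Add(80, 3136, -1176)), Add(105, -2571)) = Mul(Add(Rational(934, 57), 2040), -2466) = Mul(Rational(117214, 57), -2466) = Rational(-96349908, 19)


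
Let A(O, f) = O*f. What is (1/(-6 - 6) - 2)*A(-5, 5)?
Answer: 625/12 ≈ 52.083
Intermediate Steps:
(1/(-6 - 6) - 2)*A(-5, 5) = (1/(-6 - 6) - 2)*(-5*5) = (1/(-12) - 2)*(-25) = (-1/12 - 2)*(-25) = -25/12*(-25) = 625/12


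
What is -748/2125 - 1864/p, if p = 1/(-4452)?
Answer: 1037315956/125 ≈ 8.2985e+6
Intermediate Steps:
p = -1/4452 ≈ -0.00022462
-748/2125 - 1864/p = -748/2125 - 1864/(-1/4452) = -748*1/2125 - 1864*(-4452) = -44/125 + 8298528 = 1037315956/125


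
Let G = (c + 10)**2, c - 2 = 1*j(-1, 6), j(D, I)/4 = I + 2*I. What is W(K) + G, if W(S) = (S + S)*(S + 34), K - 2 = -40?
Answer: 7360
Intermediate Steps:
j(D, I) = 12*I (j(D, I) = 4*(I + 2*I) = 4*(3*I) = 12*I)
K = -38 (K = 2 - 40 = -38)
c = 74 (c = 2 + 1*(12*6) = 2 + 1*72 = 2 + 72 = 74)
W(S) = 2*S*(34 + S) (W(S) = (2*S)*(34 + S) = 2*S*(34 + S))
G = 7056 (G = (74 + 10)**2 = 84**2 = 7056)
W(K) + G = 2*(-38)*(34 - 38) + 7056 = 2*(-38)*(-4) + 7056 = 304 + 7056 = 7360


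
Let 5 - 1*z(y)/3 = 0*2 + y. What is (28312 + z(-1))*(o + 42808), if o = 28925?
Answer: 2032195890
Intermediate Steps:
z(y) = 15 - 3*y (z(y) = 15 - 3*(0*2 + y) = 15 - 3*(0 + y) = 15 - 3*y)
(28312 + z(-1))*(o + 42808) = (28312 + (15 - 3*(-1)))*(28925 + 42808) = (28312 + (15 + 3))*71733 = (28312 + 18)*71733 = 28330*71733 = 2032195890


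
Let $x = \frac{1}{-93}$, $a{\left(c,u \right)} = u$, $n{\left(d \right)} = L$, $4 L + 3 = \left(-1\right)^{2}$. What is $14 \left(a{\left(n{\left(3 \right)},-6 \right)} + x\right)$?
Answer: $- \frac{7826}{93} \approx -84.151$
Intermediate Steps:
$L = - \frac{1}{2}$ ($L = - \frac{3}{4} + \frac{\left(-1\right)^{2}}{4} = - \frac{3}{4} + \frac{1}{4} \cdot 1 = - \frac{3}{4} + \frac{1}{4} = - \frac{1}{2} \approx -0.5$)
$n{\left(d \right)} = - \frac{1}{2}$
$x = - \frac{1}{93} \approx -0.010753$
$14 \left(a{\left(n{\left(3 \right)},-6 \right)} + x\right) = 14 \left(-6 - \frac{1}{93}\right) = 14 \left(- \frac{559}{93}\right) = - \frac{7826}{93}$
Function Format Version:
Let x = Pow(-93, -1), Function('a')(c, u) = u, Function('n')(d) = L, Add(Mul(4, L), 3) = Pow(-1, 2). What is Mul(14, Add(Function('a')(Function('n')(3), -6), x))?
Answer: Rational(-7826, 93) ≈ -84.151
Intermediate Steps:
L = Rational(-1, 2) (L = Add(Rational(-3, 4), Mul(Rational(1, 4), Pow(-1, 2))) = Add(Rational(-3, 4), Mul(Rational(1, 4), 1)) = Add(Rational(-3, 4), Rational(1, 4)) = Rational(-1, 2) ≈ -0.50000)
Function('n')(d) = Rational(-1, 2)
x = Rational(-1, 93) ≈ -0.010753
Mul(14, Add(Function('a')(Function('n')(3), -6), x)) = Mul(14, Add(-6, Rational(-1, 93))) = Mul(14, Rational(-559, 93)) = Rational(-7826, 93)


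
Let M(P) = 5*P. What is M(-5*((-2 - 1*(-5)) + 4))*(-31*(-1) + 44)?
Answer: -13125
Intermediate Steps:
M(-5*((-2 - 1*(-5)) + 4))*(-31*(-1) + 44) = (5*(-5*((-2 - 1*(-5)) + 4)))*(-31*(-1) + 44) = (5*(-5*((-2 + 5) + 4)))*(31 + 44) = (5*(-5*(3 + 4)))*75 = (5*(-5*7))*75 = (5*(-35))*75 = -175*75 = -13125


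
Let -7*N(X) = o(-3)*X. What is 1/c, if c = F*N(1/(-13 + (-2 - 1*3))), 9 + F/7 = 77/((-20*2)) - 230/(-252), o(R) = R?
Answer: 15120/25231 ≈ 0.59926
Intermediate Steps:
N(X) = 3*X/7 (N(X) = -(-3)*X/7 = 3*X/7)
F = -25231/360 (F = -63 + 7*(77/((-20*2)) - 230/(-252)) = -63 + 7*(77/(-40) - 230*(-1/252)) = -63 + 7*(77*(-1/40) + 115/126) = -63 + 7*(-77/40 + 115/126) = -63 + 7*(-2551/2520) = -63 - 2551/360 = -25231/360 ≈ -70.086)
c = 25231/15120 (c = -25231/(840*(-13 + (-2 - 1*3))) = -25231/(840*(-13 + (-2 - 3))) = -25231/(840*(-13 - 5)) = -25231/(840*(-18)) = -25231*(-1)/(840*18) = -25231/360*(-1/42) = 25231/15120 ≈ 1.6687)
1/c = 1/(25231/15120) = 15120/25231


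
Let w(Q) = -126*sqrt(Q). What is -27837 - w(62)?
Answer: -27837 + 126*sqrt(62) ≈ -26845.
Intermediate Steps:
-27837 - w(62) = -27837 - (-126)*sqrt(62) = -27837 + 126*sqrt(62)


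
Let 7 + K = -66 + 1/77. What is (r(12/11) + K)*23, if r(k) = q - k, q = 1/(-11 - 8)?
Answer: -2494419/1463 ≈ -1705.0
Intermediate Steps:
K = -5620/77 (K = -7 + (-66 + 1/77) = -7 - 5081/77 = -5620/77 ≈ -72.987)
q = -1/19 (q = 1/(-19) = -1/19 ≈ -0.052632)
r(k) = -1/19 - k
(r(12/11) + K)*23 = ((-1/19 - 12/11) - 5620/77)*23 = (-239/209 - 5620/77)*23 = -108453/1463*23 = -2494419/1463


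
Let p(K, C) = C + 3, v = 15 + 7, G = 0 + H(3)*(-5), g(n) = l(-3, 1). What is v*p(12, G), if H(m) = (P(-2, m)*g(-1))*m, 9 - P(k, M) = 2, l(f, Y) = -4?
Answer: 9306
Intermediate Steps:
P(k, M) = 7 (P(k, M) = 9 - 1*2 = 9 - 2 = 7)
g(n) = -4
H(m) = -28*m (H(m) = (7*(-4))*m = -28*m)
G = 420 (G = 0 - 28*3*(-5) = 0 - 84*(-5) = 0 + 420 = 420)
v = 22
p(K, C) = 3 + C
v*p(12, G) = 22*(3 + 420) = 22*423 = 9306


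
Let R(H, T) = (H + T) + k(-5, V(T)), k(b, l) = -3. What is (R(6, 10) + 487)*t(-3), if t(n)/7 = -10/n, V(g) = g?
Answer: 35000/3 ≈ 11667.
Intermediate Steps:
R(H, T) = -3 + H + T (R(H, T) = (H + T) - 3 = -3 + H + T)
t(n) = -70/n (t(n) = 7*(-10/n) = -70/n)
(R(6, 10) + 487)*t(-3) = ((-3 + 6 + 10) + 487)*(-70/(-3)) = (13 + 487)*(-70*(-1/3)) = 500*(70/3) = 35000/3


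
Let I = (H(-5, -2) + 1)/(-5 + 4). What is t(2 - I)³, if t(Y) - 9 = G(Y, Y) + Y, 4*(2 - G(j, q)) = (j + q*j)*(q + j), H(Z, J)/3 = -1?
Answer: 1331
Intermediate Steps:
H(Z, J) = -3 (H(Z, J) = 3*(-1) = -3)
G(j, q) = 2 - (j + q)*(j + j*q)/4 (G(j, q) = 2 - (j + q*j)*(q + j)/4 = 2 - (j + j*q)*(j + q)/4 = 2 - (j + q)*(j + j*q)/4)
I = 2 (I = (-3 + 1)/(-5 + 4) = -2/(-1) = -2*(-1) = 2)
t(Y) = 11 + Y - Y²/2 - Y³/2 (t(Y) = 9 + ((2 - Y²/4 - Y*Y/4 - Y*Y²/4 - Y*Y²/4) + Y) = 9 + ((2 - Y²/4 - Y²/4 - Y³/4 - Y³/4) + Y) = 9 + ((2 - Y²/2 - Y³/2) + Y) = 9 + (2 + Y - Y²/2 - Y³/2) = 11 + Y - Y²/2 - Y³/2)
t(2 - I)³ = (11 + (2 - 1*2) - (2 - 1*2)²/2 - (2 - 1*2)³/2)³ = (11 + (2 - 2) - (2 - 2)²/2 - (2 - 2)³/2)³ = (11 + 0 - ½*0² - ½*0³)³ = (11 + 0 - ½*0 - ½*0)³ = (11 + 0 + 0 + 0)³ = 11³ = 1331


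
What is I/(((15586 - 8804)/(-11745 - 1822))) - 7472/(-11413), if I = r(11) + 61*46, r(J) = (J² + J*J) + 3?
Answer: -472366686617/77402966 ≈ -6102.7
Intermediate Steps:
r(J) = 3 + 2*J² (r(J) = (J² + J²) + 3 = 2*J² + 3 = 3 + 2*J²)
I = 3051 (I = (3 + 2*11²) + 61*46 = (3 + 2*121) + 2806 = (3 + 242) + 2806 = 245 + 2806 = 3051)
I/(((15586 - 8804)/(-11745 - 1822))) - 7472/(-11413) = 3051/(((15586 - 8804)/(-11745 - 1822))) - 7472/(-11413) = 3051/((6782/(-13567))) - 7472*(-1/11413) = 3051/((6782*(-1/13567))) + 7472/11413 = 3051/(-6782/13567) + 7472/11413 = 3051*(-13567/6782) + 7472/11413 = -41392917/6782 + 7472/11413 = -472366686617/77402966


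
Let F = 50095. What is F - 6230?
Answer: 43865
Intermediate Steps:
F - 6230 = 50095 - 6230 = 43865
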